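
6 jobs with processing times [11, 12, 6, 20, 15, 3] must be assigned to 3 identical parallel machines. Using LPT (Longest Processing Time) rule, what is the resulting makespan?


Sort jobs in decreasing order (LPT): [20, 15, 12, 11, 6, 3]
Assign each job to the least loaded machine:
  Machine 1: jobs [20, 3], load = 23
  Machine 2: jobs [15, 6], load = 21
  Machine 3: jobs [12, 11], load = 23
Makespan = max load = 23

23


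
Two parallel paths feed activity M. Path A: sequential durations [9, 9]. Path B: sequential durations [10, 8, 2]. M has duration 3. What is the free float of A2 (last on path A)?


ES(A2) = sum of predecessors on chain A = 9
EF(A2) = ES + duration = 9 + 9 = 18
Successor of A2 is M. ES(M) = max(sum(A), sum(B)) = max(18, 20) = 20
Free float = ES(successor) - EF(current) = 20 - 18 = 2

2


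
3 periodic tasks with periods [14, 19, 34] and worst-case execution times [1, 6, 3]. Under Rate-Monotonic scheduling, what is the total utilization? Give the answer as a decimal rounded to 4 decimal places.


Compute individual utilizations (exact fractions):
  Task 1: C/T = 1/14 (approx. 0.0714)
  Task 2: C/T = 6/19 (approx. 0.3158)
  Task 3: C/T = 3/34 (approx. 0.0882)
Total utilization U = 1/14 + 6/19 + 3/34 = 1075/2261
Rounded to 4 decimal places: U = 0.4755
RM (Liu & Layland) bound for 3 tasks = 0.779763; compare with U = 1075/2261 (approx. 0.475453)
U <= bound, so schedulable by RM sufficient condition.

0.4755


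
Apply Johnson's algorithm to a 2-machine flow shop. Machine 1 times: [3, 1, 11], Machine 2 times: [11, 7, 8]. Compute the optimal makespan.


Apply Johnson's rule:
  Group 1 (a <= b): [(2, 1, 7), (1, 3, 11)]
  Group 2 (a > b): [(3, 11, 8)]
Optimal job order: [2, 1, 3]
Schedule:
  Job 2: M1 done at 1, M2 done at 8
  Job 1: M1 done at 4, M2 done at 19
  Job 3: M1 done at 15, M2 done at 27
Makespan = 27

27


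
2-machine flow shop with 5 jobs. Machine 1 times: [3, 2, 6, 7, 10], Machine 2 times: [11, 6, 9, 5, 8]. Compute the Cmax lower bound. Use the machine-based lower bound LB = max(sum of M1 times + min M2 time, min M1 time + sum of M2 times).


LB1 = sum(M1 times) + min(M2 times) = 28 + 5 = 33
LB2 = min(M1 times) + sum(M2 times) = 2 + 39 = 41
Lower bound = max(LB1, LB2) = max(33, 41) = 41

41


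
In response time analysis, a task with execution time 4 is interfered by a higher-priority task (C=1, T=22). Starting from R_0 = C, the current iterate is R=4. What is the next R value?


R_next = C + ceil(R_prev / T_hp) * C_hp
ceil(4 / 22) = ceil(0.1818) = 1
Interference = 1 * 1 = 1
R_next = 4 + 1 = 5

5


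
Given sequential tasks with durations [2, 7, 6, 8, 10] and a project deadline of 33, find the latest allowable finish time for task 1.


LF(activity 1) = deadline - sum of successor durations
Successors: activities 2 through 5 with durations [7, 6, 8, 10]
Sum of successor durations = 31
LF = 33 - 31 = 2

2


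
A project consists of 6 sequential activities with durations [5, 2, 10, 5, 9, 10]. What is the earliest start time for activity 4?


Activity 4 starts after activities 1 through 3 complete.
Predecessor durations: [5, 2, 10]
ES = 5 + 2 + 10 = 17

17


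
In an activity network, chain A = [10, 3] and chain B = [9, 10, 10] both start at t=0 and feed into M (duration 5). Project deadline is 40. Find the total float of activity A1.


Forward pass: ES(A1) = sum of predecessors on chain A = 0
EF = ES + duration = 0 + 10 = 10
Backward pass: LF(M) = deadline = 40; LS(M) = 40 - 5 = 35
LF(A1) = LS(M) - sum(successors on chain A) = 35 - 3 = 32
LS = LF - duration = 32 - 10 = 22
Total float = LS - ES = 22 - 0 = 22

22


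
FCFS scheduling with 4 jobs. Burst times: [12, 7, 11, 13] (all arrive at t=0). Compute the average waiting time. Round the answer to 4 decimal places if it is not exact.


FCFS order (as given): [12, 7, 11, 13]
Waiting times:
  Job 1: wait = 0
  Job 2: wait = 12
  Job 3: wait = 19
  Job 4: wait = 30
Sum of waiting times = 61
Average waiting time = 61/4 = 15.25

15.25


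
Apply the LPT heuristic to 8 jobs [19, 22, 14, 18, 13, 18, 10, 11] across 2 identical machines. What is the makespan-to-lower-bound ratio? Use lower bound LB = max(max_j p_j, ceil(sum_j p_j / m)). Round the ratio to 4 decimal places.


LPT order: [22, 19, 18, 18, 14, 13, 11, 10]
Machine loads after assignment: [63, 62]
LPT makespan = 63
Lower bound = max(max_job, ceil(total/2)) = max(22, 63) = 63
Ratio = 63 / 63 = 1.0

1.0


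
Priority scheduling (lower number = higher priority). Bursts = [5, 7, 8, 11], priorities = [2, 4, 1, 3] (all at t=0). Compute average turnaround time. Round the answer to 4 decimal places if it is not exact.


Sort by priority (ascending = highest first):
Order: [(1, 8), (2, 5), (3, 11), (4, 7)]
Completion times:
  Priority 1, burst=8, C=8
  Priority 2, burst=5, C=13
  Priority 3, burst=11, C=24
  Priority 4, burst=7, C=31
Average turnaround = 76/4 = 19.0

19.0


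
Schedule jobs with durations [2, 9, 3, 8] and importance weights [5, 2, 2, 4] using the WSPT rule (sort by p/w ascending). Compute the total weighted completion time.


Compute p/w ratios and sort ascending (WSPT): [(2, 5), (3, 2), (8, 4), (9, 2)]
Compute weighted completion times:
  Job (p=2,w=5): C=2, w*C=5*2=10
  Job (p=3,w=2): C=5, w*C=2*5=10
  Job (p=8,w=4): C=13, w*C=4*13=52
  Job (p=9,w=2): C=22, w*C=2*22=44
Total weighted completion time = 116

116


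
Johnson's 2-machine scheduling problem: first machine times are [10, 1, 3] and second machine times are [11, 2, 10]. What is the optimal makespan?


Apply Johnson's rule:
  Group 1 (a <= b): [(2, 1, 2), (3, 3, 10), (1, 10, 11)]
  Group 2 (a > b): []
Optimal job order: [2, 3, 1]
Schedule:
  Job 2: M1 done at 1, M2 done at 3
  Job 3: M1 done at 4, M2 done at 14
  Job 1: M1 done at 14, M2 done at 25
Makespan = 25

25


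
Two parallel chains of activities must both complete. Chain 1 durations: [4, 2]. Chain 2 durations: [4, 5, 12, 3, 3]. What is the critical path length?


Path A total = 4 + 2 = 6
Path B total = 4 + 5 + 12 + 3 + 3 = 27
Critical path = longest path = max(6, 27) = 27

27


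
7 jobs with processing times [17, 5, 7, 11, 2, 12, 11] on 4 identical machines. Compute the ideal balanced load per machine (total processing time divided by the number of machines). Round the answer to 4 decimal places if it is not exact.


Total processing time = 17 + 5 + 7 + 11 + 2 + 12 + 11 = 65
Number of machines = 4
Ideal balanced load = 65 / 4 = 16.25

16.25


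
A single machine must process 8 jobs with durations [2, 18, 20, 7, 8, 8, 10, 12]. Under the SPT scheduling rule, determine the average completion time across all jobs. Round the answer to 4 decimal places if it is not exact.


Sort jobs by processing time (SPT order): [2, 7, 8, 8, 10, 12, 18, 20]
Compute completion times sequentially:
  Job 1: processing = 2, completes at 2
  Job 2: processing = 7, completes at 9
  Job 3: processing = 8, completes at 17
  Job 4: processing = 8, completes at 25
  Job 5: processing = 10, completes at 35
  Job 6: processing = 12, completes at 47
  Job 7: processing = 18, completes at 65
  Job 8: processing = 20, completes at 85
Sum of completion times = 285
Average completion time = 285/8 = 35.625

35.625


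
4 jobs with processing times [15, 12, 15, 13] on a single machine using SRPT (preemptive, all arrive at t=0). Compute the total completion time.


Since all jobs arrive at t=0, SRPT equals SPT ordering.
SPT order: [12, 13, 15, 15]
Completion times:
  Job 1: p=12, C=12
  Job 2: p=13, C=25
  Job 3: p=15, C=40
  Job 4: p=15, C=55
Total completion time = 12 + 25 + 40 + 55 = 132

132


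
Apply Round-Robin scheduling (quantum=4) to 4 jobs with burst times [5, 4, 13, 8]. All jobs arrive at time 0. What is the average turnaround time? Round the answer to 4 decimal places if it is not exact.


Time quantum = 4
Execution trace:
  J1 runs 4 units, time = 4
  J2 runs 4 units, time = 8
  J3 runs 4 units, time = 12
  J4 runs 4 units, time = 16
  J1 runs 1 units, time = 17
  J3 runs 4 units, time = 21
  J4 runs 4 units, time = 25
  J3 runs 4 units, time = 29
  J3 runs 1 units, time = 30
Finish times: [17, 8, 30, 25]
Average turnaround = 80/4 = 20.0

20.0


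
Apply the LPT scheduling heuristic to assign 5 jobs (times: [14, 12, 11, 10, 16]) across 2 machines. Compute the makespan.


Sort jobs in decreasing order (LPT): [16, 14, 12, 11, 10]
Assign each job to the least loaded machine:
  Machine 1: jobs [16, 11], load = 27
  Machine 2: jobs [14, 12, 10], load = 36
Makespan = max load = 36

36


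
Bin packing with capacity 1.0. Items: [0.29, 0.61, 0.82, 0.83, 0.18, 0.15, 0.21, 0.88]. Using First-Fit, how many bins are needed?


Place items sequentially using First-Fit:
  Item 0.29 -> new Bin 1
  Item 0.61 -> Bin 1 (now 0.9)
  Item 0.82 -> new Bin 2
  Item 0.83 -> new Bin 3
  Item 0.18 -> Bin 2 (now 1.0)
  Item 0.15 -> Bin 3 (now 0.98)
  Item 0.21 -> new Bin 4
  Item 0.88 -> new Bin 5
Total bins used = 5

5


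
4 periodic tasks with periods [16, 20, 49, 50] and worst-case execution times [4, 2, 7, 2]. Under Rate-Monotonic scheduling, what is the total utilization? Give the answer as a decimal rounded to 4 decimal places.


Compute individual utilizations (exact fractions):
  Task 1: C/T = 4/16 = 1/4 (approx. 0.25)
  Task 2: C/T = 2/20 = 1/10 (approx. 0.1)
  Task 3: C/T = 7/49 = 1/7 (approx. 0.1429)
  Task 4: C/T = 2/50 = 1/25 (approx. 0.04)
Total utilization U = 1/4 + 1/10 + 1/7 + 1/25 = 373/700
Rounded to 4 decimal places: U = 0.5329
RM (Liu & Layland) bound for 4 tasks = 0.756828; compare with U = 373/700 (approx. 0.532857)
U <= bound, so schedulable by RM sufficient condition.

0.5329


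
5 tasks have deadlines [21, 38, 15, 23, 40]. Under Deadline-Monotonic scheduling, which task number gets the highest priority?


Sort tasks by relative deadline (ascending):
  Task 3: deadline = 15
  Task 1: deadline = 21
  Task 4: deadline = 23
  Task 2: deadline = 38
  Task 5: deadline = 40
Priority order (highest first): [3, 1, 4, 2, 5]
Highest priority task = 3

3


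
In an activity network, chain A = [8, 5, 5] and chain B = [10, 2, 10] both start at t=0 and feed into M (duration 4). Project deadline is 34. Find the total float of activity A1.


Forward pass: ES(A1) = sum of predecessors on chain A = 0
EF = ES + duration = 0 + 8 = 8
Backward pass: LF(M) = deadline = 34; LS(M) = 34 - 4 = 30
LF(A1) = LS(M) - sum(successors on chain A) = 30 - 10 = 20
LS = LF - duration = 20 - 8 = 12
Total float = LS - ES = 12 - 0 = 12

12


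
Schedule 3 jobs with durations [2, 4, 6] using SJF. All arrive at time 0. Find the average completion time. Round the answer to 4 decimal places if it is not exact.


SJF order (ascending): [2, 4, 6]
Completion times:
  Job 1: burst=2, C=2
  Job 2: burst=4, C=6
  Job 3: burst=6, C=12
Average completion = 20/3 = 6.6667

6.6667


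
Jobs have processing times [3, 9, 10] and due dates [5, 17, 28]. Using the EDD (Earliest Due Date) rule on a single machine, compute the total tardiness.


Sort by due date (EDD order): [(3, 5), (9, 17), (10, 28)]
Compute completion times and tardiness:
  Job 1: p=3, d=5, C=3, tardiness=max(0,3-5)=0
  Job 2: p=9, d=17, C=12, tardiness=max(0,12-17)=0
  Job 3: p=10, d=28, C=22, tardiness=max(0,22-28)=0
Total tardiness = 0

0


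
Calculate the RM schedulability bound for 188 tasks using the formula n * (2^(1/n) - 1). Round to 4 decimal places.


Compute 2^(1/188) = 1.0036937583
Subtract 1: 1.0036937583 - 1 = 0.0036937583
Multiply by n: 188 * 0.0036937583 = 0.6944265604
Round to 4 dp: 0.6944

0.6944


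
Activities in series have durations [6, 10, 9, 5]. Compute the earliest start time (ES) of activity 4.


Activity 4 starts after activities 1 through 3 complete.
Predecessor durations: [6, 10, 9]
ES = 6 + 10 + 9 = 25

25


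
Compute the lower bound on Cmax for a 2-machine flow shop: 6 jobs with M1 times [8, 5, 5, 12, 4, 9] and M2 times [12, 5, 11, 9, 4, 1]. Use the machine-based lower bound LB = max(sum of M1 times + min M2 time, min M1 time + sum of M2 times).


LB1 = sum(M1 times) + min(M2 times) = 43 + 1 = 44
LB2 = min(M1 times) + sum(M2 times) = 4 + 42 = 46
Lower bound = max(LB1, LB2) = max(44, 46) = 46

46


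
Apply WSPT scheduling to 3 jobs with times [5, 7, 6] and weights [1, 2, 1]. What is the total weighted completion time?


Compute p/w ratios and sort ascending (WSPT): [(7, 2), (5, 1), (6, 1)]
Compute weighted completion times:
  Job (p=7,w=2): C=7, w*C=2*7=14
  Job (p=5,w=1): C=12, w*C=1*12=12
  Job (p=6,w=1): C=18, w*C=1*18=18
Total weighted completion time = 44

44


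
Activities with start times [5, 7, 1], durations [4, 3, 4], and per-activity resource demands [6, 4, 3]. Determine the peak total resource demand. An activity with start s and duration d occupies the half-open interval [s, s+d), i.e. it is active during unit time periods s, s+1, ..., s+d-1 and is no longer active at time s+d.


Each activity i is active on [start_i, start_i + duration_i).
Compute total resource usage per time slot:
  t=0: active resources = [], total = 0
  t=1: active resources = [3], total = 3
  t=2: active resources = [3], total = 3
  t=3: active resources = [3], total = 3
  t=4: active resources = [3], total = 3
  t=5: active resources = [6], total = 6
  t=6: active resources = [6], total = 6
  t=7: active resources = [6, 4], total = 10
  t=8: active resources = [6, 4], total = 10
  t=9: active resources = [4], total = 4
Peak resource demand = 10

10


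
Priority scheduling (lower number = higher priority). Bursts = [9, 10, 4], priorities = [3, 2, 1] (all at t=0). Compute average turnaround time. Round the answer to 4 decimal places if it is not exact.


Sort by priority (ascending = highest first):
Order: [(1, 4), (2, 10), (3, 9)]
Completion times:
  Priority 1, burst=4, C=4
  Priority 2, burst=10, C=14
  Priority 3, burst=9, C=23
Average turnaround = 41/3 = 13.6667

13.6667


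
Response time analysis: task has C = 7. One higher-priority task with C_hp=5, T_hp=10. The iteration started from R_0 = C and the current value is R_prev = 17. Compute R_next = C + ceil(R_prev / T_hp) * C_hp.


R_next = C + ceil(R_prev / T_hp) * C_hp
ceil(17 / 10) = ceil(1.7) = 2
Interference = 2 * 5 = 10
R_next = 7 + 10 = 17
R_next = R_prev, so the iteration has converged (response time = 17).

17


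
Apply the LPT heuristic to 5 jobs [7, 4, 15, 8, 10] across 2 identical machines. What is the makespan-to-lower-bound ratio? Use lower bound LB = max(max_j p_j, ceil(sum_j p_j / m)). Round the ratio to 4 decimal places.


LPT order: [15, 10, 8, 7, 4]
Machine loads after assignment: [22, 22]
LPT makespan = 22
Lower bound = max(max_job, ceil(total/2)) = max(15, 22) = 22
Ratio = 22 / 22 = 1.0

1.0


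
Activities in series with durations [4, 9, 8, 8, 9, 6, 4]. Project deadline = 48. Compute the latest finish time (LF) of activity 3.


LF(activity 3) = deadline - sum of successor durations
Successors: activities 4 through 7 with durations [8, 9, 6, 4]
Sum of successor durations = 27
LF = 48 - 27 = 21

21


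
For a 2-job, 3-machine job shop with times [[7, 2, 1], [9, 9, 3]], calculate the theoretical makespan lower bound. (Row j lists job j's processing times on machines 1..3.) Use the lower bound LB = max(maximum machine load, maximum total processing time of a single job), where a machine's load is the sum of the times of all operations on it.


Machine loads:
  Machine 1: 7 + 9 = 16
  Machine 2: 2 + 9 = 11
  Machine 3: 1 + 3 = 4
Max machine load = 16
Job totals:
  Job 1: 10
  Job 2: 21
Max job total = 21
Lower bound = max(16, 21) = 21

21


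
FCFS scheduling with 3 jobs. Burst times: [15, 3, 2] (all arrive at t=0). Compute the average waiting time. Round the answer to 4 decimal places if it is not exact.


FCFS order (as given): [15, 3, 2]
Waiting times:
  Job 1: wait = 0
  Job 2: wait = 15
  Job 3: wait = 18
Sum of waiting times = 33
Average waiting time = 33/3 = 11.0

11.0


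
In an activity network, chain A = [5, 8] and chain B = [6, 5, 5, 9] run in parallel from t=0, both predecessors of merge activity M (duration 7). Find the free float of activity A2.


ES(A2) = sum of predecessors on chain A = 5
EF(A2) = ES + duration = 5 + 8 = 13
Successor of A2 is M. ES(M) = max(sum(A), sum(B)) = max(13, 25) = 25
Free float = ES(successor) - EF(current) = 25 - 13 = 12

12


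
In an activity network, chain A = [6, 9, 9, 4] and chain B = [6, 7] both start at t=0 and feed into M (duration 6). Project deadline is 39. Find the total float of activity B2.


Forward pass: ES(B2) = sum of predecessors on chain B = 6
EF = ES + duration = 6 + 7 = 13
Backward pass: LF(M) = deadline = 39; LS(M) = 39 - 6 = 33
LF(B2) = LS(M) - sum(successors on chain B) = 33 - 0 = 33
LS = LF - duration = 33 - 7 = 26
Total float = LS - ES = 26 - 6 = 20

20


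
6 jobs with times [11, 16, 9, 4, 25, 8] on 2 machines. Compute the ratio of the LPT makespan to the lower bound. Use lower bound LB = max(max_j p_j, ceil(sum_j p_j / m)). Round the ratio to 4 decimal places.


LPT order: [25, 16, 11, 9, 8, 4]
Machine loads after assignment: [38, 35]
LPT makespan = 38
Lower bound = max(max_job, ceil(total/2)) = max(25, 37) = 37
Ratio = 38 / 37 = 1.027

1.027


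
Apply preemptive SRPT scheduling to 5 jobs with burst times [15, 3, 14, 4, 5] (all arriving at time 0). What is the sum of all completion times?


Since all jobs arrive at t=0, SRPT equals SPT ordering.
SPT order: [3, 4, 5, 14, 15]
Completion times:
  Job 1: p=3, C=3
  Job 2: p=4, C=7
  Job 3: p=5, C=12
  Job 4: p=14, C=26
  Job 5: p=15, C=41
Total completion time = 3 + 7 + 12 + 26 + 41 = 89

89


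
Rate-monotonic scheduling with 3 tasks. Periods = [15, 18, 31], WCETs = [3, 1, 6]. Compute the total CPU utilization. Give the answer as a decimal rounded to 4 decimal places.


Compute individual utilizations (exact fractions):
  Task 1: C/T = 3/15 = 1/5 (approx. 0.2)
  Task 2: C/T = 1/18 (approx. 0.0556)
  Task 3: C/T = 6/31 (approx. 0.1935)
Total utilization U = 1/5 + 1/18 + 6/31 = 1253/2790
Rounded to 4 decimal places: U = 0.4491
RM (Liu & Layland) bound for 3 tasks = 0.779763; compare with U = 1253/2790 (approx. 0.449104)
U <= bound, so schedulable by RM sufficient condition.

0.4491


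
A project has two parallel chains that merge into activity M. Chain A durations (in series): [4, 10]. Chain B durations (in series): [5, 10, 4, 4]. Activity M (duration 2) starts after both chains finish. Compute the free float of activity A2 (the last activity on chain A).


ES(A2) = sum of predecessors on chain A = 4
EF(A2) = ES + duration = 4 + 10 = 14
Successor of A2 is M. ES(M) = max(sum(A), sum(B)) = max(14, 23) = 23
Free float = ES(successor) - EF(current) = 23 - 14 = 9

9


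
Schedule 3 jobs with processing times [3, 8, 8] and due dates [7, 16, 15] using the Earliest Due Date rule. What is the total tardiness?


Sort by due date (EDD order): [(3, 7), (8, 15), (8, 16)]
Compute completion times and tardiness:
  Job 1: p=3, d=7, C=3, tardiness=max(0,3-7)=0
  Job 2: p=8, d=15, C=11, tardiness=max(0,11-15)=0
  Job 3: p=8, d=16, C=19, tardiness=max(0,19-16)=3
Total tardiness = 3

3


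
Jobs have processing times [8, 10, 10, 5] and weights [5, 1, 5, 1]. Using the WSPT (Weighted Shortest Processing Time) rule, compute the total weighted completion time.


Compute p/w ratios and sort ascending (WSPT): [(8, 5), (10, 5), (5, 1), (10, 1)]
Compute weighted completion times:
  Job (p=8,w=5): C=8, w*C=5*8=40
  Job (p=10,w=5): C=18, w*C=5*18=90
  Job (p=5,w=1): C=23, w*C=1*23=23
  Job (p=10,w=1): C=33, w*C=1*33=33
Total weighted completion time = 186

186


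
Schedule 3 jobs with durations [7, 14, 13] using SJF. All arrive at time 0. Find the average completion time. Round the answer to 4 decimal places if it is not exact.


SJF order (ascending): [7, 13, 14]
Completion times:
  Job 1: burst=7, C=7
  Job 2: burst=13, C=20
  Job 3: burst=14, C=34
Average completion = 61/3 = 20.3333

20.3333


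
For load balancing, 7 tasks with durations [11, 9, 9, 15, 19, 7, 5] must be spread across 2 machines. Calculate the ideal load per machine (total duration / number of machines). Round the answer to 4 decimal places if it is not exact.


Total processing time = 11 + 9 + 9 + 15 + 19 + 7 + 5 = 75
Number of machines = 2
Ideal balanced load = 75 / 2 = 37.5

37.5


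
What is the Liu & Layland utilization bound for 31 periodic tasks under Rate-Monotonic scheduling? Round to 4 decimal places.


Compute 2^(1/31) = 1.0226114356
Subtract 1: 1.0226114356 - 1 = 0.0226114356
Multiply by n: 31 * 0.0226114356 = 0.7009545036
Round to 4 dp: 0.7010

0.7010


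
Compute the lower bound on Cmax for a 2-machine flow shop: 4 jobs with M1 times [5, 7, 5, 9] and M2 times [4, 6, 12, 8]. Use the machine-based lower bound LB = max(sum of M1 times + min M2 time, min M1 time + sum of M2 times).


LB1 = sum(M1 times) + min(M2 times) = 26 + 4 = 30
LB2 = min(M1 times) + sum(M2 times) = 5 + 30 = 35
Lower bound = max(LB1, LB2) = max(30, 35) = 35

35


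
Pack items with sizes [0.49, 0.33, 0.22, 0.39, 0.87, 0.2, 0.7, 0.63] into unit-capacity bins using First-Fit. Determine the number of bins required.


Place items sequentially using First-Fit:
  Item 0.49 -> new Bin 1
  Item 0.33 -> Bin 1 (now 0.82)
  Item 0.22 -> new Bin 2
  Item 0.39 -> Bin 2 (now 0.61)
  Item 0.87 -> new Bin 3
  Item 0.2 -> Bin 2 (now 0.81)
  Item 0.7 -> new Bin 4
  Item 0.63 -> new Bin 5
Total bins used = 5

5


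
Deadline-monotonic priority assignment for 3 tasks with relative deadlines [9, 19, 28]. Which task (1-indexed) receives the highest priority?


Sort tasks by relative deadline (ascending):
  Task 1: deadline = 9
  Task 2: deadline = 19
  Task 3: deadline = 28
Priority order (highest first): [1, 2, 3]
Highest priority task = 1

1


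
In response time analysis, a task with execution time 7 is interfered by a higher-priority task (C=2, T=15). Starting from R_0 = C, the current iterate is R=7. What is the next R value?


R_next = C + ceil(R_prev / T_hp) * C_hp
ceil(7 / 15) = ceil(0.4667) = 1
Interference = 1 * 2 = 2
R_next = 7 + 2 = 9

9


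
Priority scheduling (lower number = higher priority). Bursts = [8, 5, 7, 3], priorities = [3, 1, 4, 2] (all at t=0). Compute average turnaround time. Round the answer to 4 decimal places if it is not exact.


Sort by priority (ascending = highest first):
Order: [(1, 5), (2, 3), (3, 8), (4, 7)]
Completion times:
  Priority 1, burst=5, C=5
  Priority 2, burst=3, C=8
  Priority 3, burst=8, C=16
  Priority 4, burst=7, C=23
Average turnaround = 52/4 = 13.0

13.0


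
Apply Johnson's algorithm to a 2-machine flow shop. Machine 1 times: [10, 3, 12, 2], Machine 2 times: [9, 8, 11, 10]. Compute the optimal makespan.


Apply Johnson's rule:
  Group 1 (a <= b): [(4, 2, 10), (2, 3, 8)]
  Group 2 (a > b): [(3, 12, 11), (1, 10, 9)]
Optimal job order: [4, 2, 3, 1]
Schedule:
  Job 4: M1 done at 2, M2 done at 12
  Job 2: M1 done at 5, M2 done at 20
  Job 3: M1 done at 17, M2 done at 31
  Job 1: M1 done at 27, M2 done at 40
Makespan = 40

40


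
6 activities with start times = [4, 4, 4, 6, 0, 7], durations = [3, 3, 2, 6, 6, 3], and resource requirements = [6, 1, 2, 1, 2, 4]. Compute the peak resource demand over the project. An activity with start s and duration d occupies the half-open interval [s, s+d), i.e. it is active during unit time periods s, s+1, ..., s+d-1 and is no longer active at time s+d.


Each activity i is active on [start_i, start_i + duration_i).
Compute total resource usage per time slot:
  t=0: active resources = [2], total = 2
  t=1: active resources = [2], total = 2
  t=2: active resources = [2], total = 2
  t=3: active resources = [2], total = 2
  t=4: active resources = [6, 1, 2, 2], total = 11
  t=5: active resources = [6, 1, 2, 2], total = 11
  t=6: active resources = [6, 1, 1], total = 8
  t=7: active resources = [1, 4], total = 5
  t=8: active resources = [1, 4], total = 5
  t=9: active resources = [1, 4], total = 5
  t=10: active resources = [1], total = 1
  t=11: active resources = [1], total = 1
Peak resource demand = 11

11


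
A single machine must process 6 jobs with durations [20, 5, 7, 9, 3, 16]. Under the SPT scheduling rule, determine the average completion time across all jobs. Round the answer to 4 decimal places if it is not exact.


Sort jobs by processing time (SPT order): [3, 5, 7, 9, 16, 20]
Compute completion times sequentially:
  Job 1: processing = 3, completes at 3
  Job 2: processing = 5, completes at 8
  Job 3: processing = 7, completes at 15
  Job 4: processing = 9, completes at 24
  Job 5: processing = 16, completes at 40
  Job 6: processing = 20, completes at 60
Sum of completion times = 150
Average completion time = 150/6 = 25.0

25.0


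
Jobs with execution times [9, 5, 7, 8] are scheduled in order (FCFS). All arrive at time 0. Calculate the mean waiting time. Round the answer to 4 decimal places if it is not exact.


FCFS order (as given): [9, 5, 7, 8]
Waiting times:
  Job 1: wait = 0
  Job 2: wait = 9
  Job 3: wait = 14
  Job 4: wait = 21
Sum of waiting times = 44
Average waiting time = 44/4 = 11.0

11.0


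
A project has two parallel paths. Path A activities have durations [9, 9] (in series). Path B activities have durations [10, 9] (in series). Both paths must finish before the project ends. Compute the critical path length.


Path A total = 9 + 9 = 18
Path B total = 10 + 9 = 19
Critical path = longest path = max(18, 19) = 19

19


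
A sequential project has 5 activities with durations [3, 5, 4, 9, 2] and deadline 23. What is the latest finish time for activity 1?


LF(activity 1) = deadline - sum of successor durations
Successors: activities 2 through 5 with durations [5, 4, 9, 2]
Sum of successor durations = 20
LF = 23 - 20 = 3

3


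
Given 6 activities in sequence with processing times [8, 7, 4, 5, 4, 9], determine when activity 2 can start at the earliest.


Activity 2 starts after activities 1 through 1 complete.
Predecessor durations: [8]
ES = 8 = 8

8


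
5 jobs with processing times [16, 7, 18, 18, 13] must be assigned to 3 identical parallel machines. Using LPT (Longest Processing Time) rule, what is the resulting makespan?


Sort jobs in decreasing order (LPT): [18, 18, 16, 13, 7]
Assign each job to the least loaded machine:
  Machine 1: jobs [18, 7], load = 25
  Machine 2: jobs [18], load = 18
  Machine 3: jobs [16, 13], load = 29
Makespan = max load = 29

29


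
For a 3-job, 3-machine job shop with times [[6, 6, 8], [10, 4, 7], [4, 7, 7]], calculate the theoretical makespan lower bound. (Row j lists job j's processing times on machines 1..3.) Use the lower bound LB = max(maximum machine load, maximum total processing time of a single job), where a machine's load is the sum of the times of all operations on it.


Machine loads:
  Machine 1: 6 + 10 + 4 = 20
  Machine 2: 6 + 4 + 7 = 17
  Machine 3: 8 + 7 + 7 = 22
Max machine load = 22
Job totals:
  Job 1: 20
  Job 2: 21
  Job 3: 18
Max job total = 21
Lower bound = max(22, 21) = 22

22


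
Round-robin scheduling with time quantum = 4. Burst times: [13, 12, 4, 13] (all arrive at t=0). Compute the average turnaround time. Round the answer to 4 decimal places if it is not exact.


Time quantum = 4
Execution trace:
  J1 runs 4 units, time = 4
  J2 runs 4 units, time = 8
  J3 runs 4 units, time = 12
  J4 runs 4 units, time = 16
  J1 runs 4 units, time = 20
  J2 runs 4 units, time = 24
  J4 runs 4 units, time = 28
  J1 runs 4 units, time = 32
  J2 runs 4 units, time = 36
  J4 runs 4 units, time = 40
  J1 runs 1 units, time = 41
  J4 runs 1 units, time = 42
Finish times: [41, 36, 12, 42]
Average turnaround = 131/4 = 32.75

32.75


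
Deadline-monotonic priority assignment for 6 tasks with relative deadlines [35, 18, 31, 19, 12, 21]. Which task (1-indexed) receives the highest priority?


Sort tasks by relative deadline (ascending):
  Task 5: deadline = 12
  Task 2: deadline = 18
  Task 4: deadline = 19
  Task 6: deadline = 21
  Task 3: deadline = 31
  Task 1: deadline = 35
Priority order (highest first): [5, 2, 4, 6, 3, 1]
Highest priority task = 5

5


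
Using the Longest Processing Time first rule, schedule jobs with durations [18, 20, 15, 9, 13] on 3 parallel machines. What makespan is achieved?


Sort jobs in decreasing order (LPT): [20, 18, 15, 13, 9]
Assign each job to the least loaded machine:
  Machine 1: jobs [20], load = 20
  Machine 2: jobs [18, 9], load = 27
  Machine 3: jobs [15, 13], load = 28
Makespan = max load = 28

28


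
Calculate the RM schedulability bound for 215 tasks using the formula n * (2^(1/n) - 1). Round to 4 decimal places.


Compute 2^(1/215) = 1.0032291429
Subtract 1: 1.0032291429 - 1 = 0.0032291429
Multiply by n: 215 * 0.0032291429 = 0.6942657235
Round to 4 dp: 0.6943

0.6943


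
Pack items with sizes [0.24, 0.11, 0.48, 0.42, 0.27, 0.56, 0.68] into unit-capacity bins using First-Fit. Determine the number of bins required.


Place items sequentially using First-Fit:
  Item 0.24 -> new Bin 1
  Item 0.11 -> Bin 1 (now 0.35)
  Item 0.48 -> Bin 1 (now 0.83)
  Item 0.42 -> new Bin 2
  Item 0.27 -> Bin 2 (now 0.69)
  Item 0.56 -> new Bin 3
  Item 0.68 -> new Bin 4
Total bins used = 4

4


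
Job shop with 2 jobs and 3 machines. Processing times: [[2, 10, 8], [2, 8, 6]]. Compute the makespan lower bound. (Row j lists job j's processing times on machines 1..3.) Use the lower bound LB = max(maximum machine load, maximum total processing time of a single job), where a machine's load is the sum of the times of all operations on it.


Machine loads:
  Machine 1: 2 + 2 = 4
  Machine 2: 10 + 8 = 18
  Machine 3: 8 + 6 = 14
Max machine load = 18
Job totals:
  Job 1: 20
  Job 2: 16
Max job total = 20
Lower bound = max(18, 20) = 20

20


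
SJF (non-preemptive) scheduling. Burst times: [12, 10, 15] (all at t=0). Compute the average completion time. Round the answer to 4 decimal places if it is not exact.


SJF order (ascending): [10, 12, 15]
Completion times:
  Job 1: burst=10, C=10
  Job 2: burst=12, C=22
  Job 3: burst=15, C=37
Average completion = 69/3 = 23.0

23.0


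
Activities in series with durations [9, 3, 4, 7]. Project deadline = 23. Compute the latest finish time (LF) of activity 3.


LF(activity 3) = deadline - sum of successor durations
Successors: activities 4 through 4 with durations [7]
Sum of successor durations = 7
LF = 23 - 7 = 16

16


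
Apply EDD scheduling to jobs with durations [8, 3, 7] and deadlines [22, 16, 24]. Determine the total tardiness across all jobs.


Sort by due date (EDD order): [(3, 16), (8, 22), (7, 24)]
Compute completion times and tardiness:
  Job 1: p=3, d=16, C=3, tardiness=max(0,3-16)=0
  Job 2: p=8, d=22, C=11, tardiness=max(0,11-22)=0
  Job 3: p=7, d=24, C=18, tardiness=max(0,18-24)=0
Total tardiness = 0

0


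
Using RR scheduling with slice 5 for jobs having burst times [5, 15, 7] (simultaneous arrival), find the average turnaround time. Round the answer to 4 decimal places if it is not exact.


Time quantum = 5
Execution trace:
  J1 runs 5 units, time = 5
  J2 runs 5 units, time = 10
  J3 runs 5 units, time = 15
  J2 runs 5 units, time = 20
  J3 runs 2 units, time = 22
  J2 runs 5 units, time = 27
Finish times: [5, 27, 22]
Average turnaround = 54/3 = 18.0

18.0


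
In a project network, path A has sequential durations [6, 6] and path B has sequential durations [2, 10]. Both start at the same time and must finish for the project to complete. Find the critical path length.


Path A total = 6 + 6 = 12
Path B total = 2 + 10 = 12
Critical path = longest path = max(12, 12) = 12

12


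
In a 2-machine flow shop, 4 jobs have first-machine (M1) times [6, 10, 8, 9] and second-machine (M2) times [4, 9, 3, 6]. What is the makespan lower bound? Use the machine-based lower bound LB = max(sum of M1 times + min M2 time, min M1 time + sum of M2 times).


LB1 = sum(M1 times) + min(M2 times) = 33 + 3 = 36
LB2 = min(M1 times) + sum(M2 times) = 6 + 22 = 28
Lower bound = max(LB1, LB2) = max(36, 28) = 36

36


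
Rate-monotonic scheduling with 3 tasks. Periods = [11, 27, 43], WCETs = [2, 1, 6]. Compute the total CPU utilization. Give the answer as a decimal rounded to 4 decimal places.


Compute individual utilizations (exact fractions):
  Task 1: C/T = 2/11 (approx. 0.1818)
  Task 2: C/T = 1/27 (approx. 0.037)
  Task 3: C/T = 6/43 (approx. 0.1395)
Total utilization U = 2/11 + 1/27 + 6/43 = 4577/12771
Rounded to 4 decimal places: U = 0.3584
RM (Liu & Layland) bound for 3 tasks = 0.779763; compare with U = 4577/12771 (approx. 0.358390)
U <= bound, so schedulable by RM sufficient condition.

0.3584


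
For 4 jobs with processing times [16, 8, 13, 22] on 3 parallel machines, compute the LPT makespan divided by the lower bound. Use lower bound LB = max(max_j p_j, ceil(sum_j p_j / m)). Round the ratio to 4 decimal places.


LPT order: [22, 16, 13, 8]
Machine loads after assignment: [22, 16, 21]
LPT makespan = 22
Lower bound = max(max_job, ceil(total/3)) = max(22, 20) = 22
Ratio = 22 / 22 = 1.0

1.0


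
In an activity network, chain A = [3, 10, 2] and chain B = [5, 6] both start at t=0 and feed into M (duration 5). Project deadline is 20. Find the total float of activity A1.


Forward pass: ES(A1) = sum of predecessors on chain A = 0
EF = ES + duration = 0 + 3 = 3
Backward pass: LF(M) = deadline = 20; LS(M) = 20 - 5 = 15
LF(A1) = LS(M) - sum(successors on chain A) = 15 - 12 = 3
LS = LF - duration = 3 - 3 = 0
Total float = LS - ES = 0 - 0 = 0

0


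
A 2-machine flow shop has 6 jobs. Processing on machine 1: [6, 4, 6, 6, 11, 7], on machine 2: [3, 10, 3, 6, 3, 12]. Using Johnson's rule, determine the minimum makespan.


Apply Johnson's rule:
  Group 1 (a <= b): [(2, 4, 10), (4, 6, 6), (6, 7, 12)]
  Group 2 (a > b): [(1, 6, 3), (3, 6, 3), (5, 11, 3)]
Optimal job order: [2, 4, 6, 1, 3, 5]
Schedule:
  Job 2: M1 done at 4, M2 done at 14
  Job 4: M1 done at 10, M2 done at 20
  Job 6: M1 done at 17, M2 done at 32
  Job 1: M1 done at 23, M2 done at 35
  Job 3: M1 done at 29, M2 done at 38
  Job 5: M1 done at 40, M2 done at 43
Makespan = 43

43


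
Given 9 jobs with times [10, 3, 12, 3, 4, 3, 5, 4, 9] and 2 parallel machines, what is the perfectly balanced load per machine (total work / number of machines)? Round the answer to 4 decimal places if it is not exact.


Total processing time = 10 + 3 + 12 + 3 + 4 + 3 + 5 + 4 + 9 = 53
Number of machines = 2
Ideal balanced load = 53 / 2 = 26.5

26.5


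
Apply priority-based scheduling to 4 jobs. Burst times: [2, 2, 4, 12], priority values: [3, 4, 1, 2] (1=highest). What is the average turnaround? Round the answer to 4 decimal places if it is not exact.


Sort by priority (ascending = highest first):
Order: [(1, 4), (2, 12), (3, 2), (4, 2)]
Completion times:
  Priority 1, burst=4, C=4
  Priority 2, burst=12, C=16
  Priority 3, burst=2, C=18
  Priority 4, burst=2, C=20
Average turnaround = 58/4 = 14.5

14.5


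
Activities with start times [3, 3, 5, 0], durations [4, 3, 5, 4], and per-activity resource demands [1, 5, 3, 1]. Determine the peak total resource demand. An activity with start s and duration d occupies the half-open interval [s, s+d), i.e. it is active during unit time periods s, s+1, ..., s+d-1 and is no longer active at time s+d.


Each activity i is active on [start_i, start_i + duration_i).
Compute total resource usage per time slot:
  t=0: active resources = [1], total = 1
  t=1: active resources = [1], total = 1
  t=2: active resources = [1], total = 1
  t=3: active resources = [1, 5, 1], total = 7
  t=4: active resources = [1, 5], total = 6
  t=5: active resources = [1, 5, 3], total = 9
  t=6: active resources = [1, 3], total = 4
  t=7: active resources = [3], total = 3
  t=8: active resources = [3], total = 3
  t=9: active resources = [3], total = 3
Peak resource demand = 9

9


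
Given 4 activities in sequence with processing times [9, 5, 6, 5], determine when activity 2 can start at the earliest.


Activity 2 starts after activities 1 through 1 complete.
Predecessor durations: [9]
ES = 9 = 9

9


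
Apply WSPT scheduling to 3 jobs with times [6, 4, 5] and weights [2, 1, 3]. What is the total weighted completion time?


Compute p/w ratios and sort ascending (WSPT): [(5, 3), (6, 2), (4, 1)]
Compute weighted completion times:
  Job (p=5,w=3): C=5, w*C=3*5=15
  Job (p=6,w=2): C=11, w*C=2*11=22
  Job (p=4,w=1): C=15, w*C=1*15=15
Total weighted completion time = 52

52


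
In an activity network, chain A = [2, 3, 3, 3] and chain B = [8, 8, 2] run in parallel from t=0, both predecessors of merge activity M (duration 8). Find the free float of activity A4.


ES(A4) = sum of predecessors on chain A = 8
EF(A4) = ES + duration = 8 + 3 = 11
Successor of A4 is M. ES(M) = max(sum(A), sum(B)) = max(11, 18) = 18
Free float = ES(successor) - EF(current) = 18 - 11 = 7

7


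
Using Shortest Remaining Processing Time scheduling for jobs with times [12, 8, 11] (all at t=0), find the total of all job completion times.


Since all jobs arrive at t=0, SRPT equals SPT ordering.
SPT order: [8, 11, 12]
Completion times:
  Job 1: p=8, C=8
  Job 2: p=11, C=19
  Job 3: p=12, C=31
Total completion time = 8 + 19 + 31 = 58

58


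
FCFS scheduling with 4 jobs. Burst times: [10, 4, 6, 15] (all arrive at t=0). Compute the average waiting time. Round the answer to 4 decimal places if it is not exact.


FCFS order (as given): [10, 4, 6, 15]
Waiting times:
  Job 1: wait = 0
  Job 2: wait = 10
  Job 3: wait = 14
  Job 4: wait = 20
Sum of waiting times = 44
Average waiting time = 44/4 = 11.0

11.0


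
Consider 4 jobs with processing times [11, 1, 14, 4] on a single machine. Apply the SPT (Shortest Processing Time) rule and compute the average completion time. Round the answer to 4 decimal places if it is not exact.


Sort jobs by processing time (SPT order): [1, 4, 11, 14]
Compute completion times sequentially:
  Job 1: processing = 1, completes at 1
  Job 2: processing = 4, completes at 5
  Job 3: processing = 11, completes at 16
  Job 4: processing = 14, completes at 30
Sum of completion times = 52
Average completion time = 52/4 = 13.0

13.0


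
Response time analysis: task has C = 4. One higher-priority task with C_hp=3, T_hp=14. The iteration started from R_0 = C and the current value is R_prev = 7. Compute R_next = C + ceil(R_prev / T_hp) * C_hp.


R_next = C + ceil(R_prev / T_hp) * C_hp
ceil(7 / 14) = ceil(0.5) = 1
Interference = 1 * 3 = 3
R_next = 4 + 3 = 7
R_next = R_prev, so the iteration has converged (response time = 7).

7


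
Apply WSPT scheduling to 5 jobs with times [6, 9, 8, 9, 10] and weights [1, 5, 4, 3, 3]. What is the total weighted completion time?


Compute p/w ratios and sort ascending (WSPT): [(9, 5), (8, 4), (9, 3), (10, 3), (6, 1)]
Compute weighted completion times:
  Job (p=9,w=5): C=9, w*C=5*9=45
  Job (p=8,w=4): C=17, w*C=4*17=68
  Job (p=9,w=3): C=26, w*C=3*26=78
  Job (p=10,w=3): C=36, w*C=3*36=108
  Job (p=6,w=1): C=42, w*C=1*42=42
Total weighted completion time = 341

341


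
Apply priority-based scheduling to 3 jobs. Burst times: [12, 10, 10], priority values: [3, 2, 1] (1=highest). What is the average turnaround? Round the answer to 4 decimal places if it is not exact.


Sort by priority (ascending = highest first):
Order: [(1, 10), (2, 10), (3, 12)]
Completion times:
  Priority 1, burst=10, C=10
  Priority 2, burst=10, C=20
  Priority 3, burst=12, C=32
Average turnaround = 62/3 = 20.6667

20.6667


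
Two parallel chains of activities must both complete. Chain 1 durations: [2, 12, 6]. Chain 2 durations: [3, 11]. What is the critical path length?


Path A total = 2 + 12 + 6 = 20
Path B total = 3 + 11 = 14
Critical path = longest path = max(20, 14) = 20

20


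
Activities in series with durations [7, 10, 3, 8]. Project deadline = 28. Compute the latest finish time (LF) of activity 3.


LF(activity 3) = deadline - sum of successor durations
Successors: activities 4 through 4 with durations [8]
Sum of successor durations = 8
LF = 28 - 8 = 20

20


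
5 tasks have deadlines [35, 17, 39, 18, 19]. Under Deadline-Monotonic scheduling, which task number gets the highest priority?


Sort tasks by relative deadline (ascending):
  Task 2: deadline = 17
  Task 4: deadline = 18
  Task 5: deadline = 19
  Task 1: deadline = 35
  Task 3: deadline = 39
Priority order (highest first): [2, 4, 5, 1, 3]
Highest priority task = 2

2
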